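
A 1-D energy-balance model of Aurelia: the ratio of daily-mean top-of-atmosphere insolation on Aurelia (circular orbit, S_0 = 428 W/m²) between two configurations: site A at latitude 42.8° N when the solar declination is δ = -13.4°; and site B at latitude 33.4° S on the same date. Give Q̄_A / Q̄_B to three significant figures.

Q̄_A / Q̄_B ≈ 0.473

— Configuration A (ϕ=+42.8°):
cos h₀ = −tan(+42.8°) tan(-13.400°) = 0.2206, h₀ = 1.3484 rad.
Bracket: h₀ sin ϕ sin δ + cos ϕ cos δ sin h₀ = 1.3484×0.67944×-0.23175 + 0.73373×0.97278×0.97536 = -0.212319 + 0.696171 = 0.483852.
Q̄ = (S_0/π) × [bracket] = (428/π) × 0.483852 = 65.918 W/m².
— Configuration B (ϕ=-33.4°):
cos h₀ = −tan(-33.4°) tan(-13.400°) = -0.1571, h₀ = 1.7285 rad.
Bracket: h₀ sin ϕ sin δ + cos ϕ cos δ sin h₀ = 1.7285×-0.55048×-0.23175 + 0.83485×0.97278×0.98758 = 0.220511 + 0.802039 = 1.022550.
Q̄ = (S_0/π) × [bracket] = (428/π) × 1.022550 = 139.31 W/m².
Ratio Q̄_A / Q̄_B = 65.918 / 139.31 = 0.4732.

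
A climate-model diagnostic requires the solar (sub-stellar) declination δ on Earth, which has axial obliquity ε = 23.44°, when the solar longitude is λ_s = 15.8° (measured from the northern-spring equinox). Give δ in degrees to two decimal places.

δ = +6.22°

sin δ = sin ε · sin λ_s = sin 23.44° × sin 15.8° = 0.108310.
δ = arcsin(0.108310) = +6.22°.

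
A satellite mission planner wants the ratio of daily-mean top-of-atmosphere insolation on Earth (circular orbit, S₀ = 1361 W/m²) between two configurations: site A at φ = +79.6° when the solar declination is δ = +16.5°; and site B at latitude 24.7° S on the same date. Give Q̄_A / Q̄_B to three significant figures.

— Configuration A (φ=+79.6°):
cos H₀ = −tan(+79.6°) tan(+16.500°) = -1.6139 ≤ −1 ⇒ polar day, H₀ = π.
Bracket: H₀ sin φ sin δ + cos φ cos δ sin H₀ = 3.1416×0.98357×0.28402 + 0.18052×0.95882×0.00000 = 0.877617 + 0.000000 = 0.877617.
Q̄ = (S₀/π) × [bracket] = (1361/π) × 0.877617 = 380.20 W/m².
— Configuration B (φ=-24.7°):
cos H₀ = −tan(-24.7°) tan(+16.500°) = 0.1362, H₀ = 1.4341 rad.
Bracket: H₀ sin φ sin δ + cos φ cos δ sin H₀ = 1.4341×-0.41787×0.28402 + 0.90851×0.95882×0.99068 = -0.170204 + 0.862979 = 0.692775.
Q̄ = (S₀/π) × [bracket] = (1361/π) × 0.692775 = 300.12 W/m².
Ratio Q̄_A / Q̄_B = 380.20 / 300.12 = 1.267.

Q̄_A / Q̄_B ≈ 1.27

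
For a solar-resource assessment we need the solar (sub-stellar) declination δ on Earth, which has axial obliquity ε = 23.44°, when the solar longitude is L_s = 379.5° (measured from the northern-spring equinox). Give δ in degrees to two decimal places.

δ = +7.63°

sin δ = sin ε · sin L_s = sin 23.44° × sin 379.5° = 0.132785.
δ = arcsin(0.132785) = +7.63°.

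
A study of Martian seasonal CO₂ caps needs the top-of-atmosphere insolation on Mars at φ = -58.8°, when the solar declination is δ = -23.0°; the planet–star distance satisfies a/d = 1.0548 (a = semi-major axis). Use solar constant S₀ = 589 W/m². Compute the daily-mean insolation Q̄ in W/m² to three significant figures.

Q̄ ≈ 235 W/m²

cos H₀ = −tan(-58.8°) tan(-23.000°) = -0.7009, H₀ = 2.3474 rad.
Bracket: H₀ sin φ sin δ + cos φ cos δ sin H₀ = 2.3474×-0.85536×-0.39073 + 0.51803×0.92050×0.71327 = 0.784536 + 0.340120 = 1.124656.
Inverse-square distance factor (a/d)² = 1.0548² = 1.112603.
Q̄ = (S₀/π) × 1.112603 × [bracket] = (589/π) × 1.112603 × 1.124656 = 234.6 W/m².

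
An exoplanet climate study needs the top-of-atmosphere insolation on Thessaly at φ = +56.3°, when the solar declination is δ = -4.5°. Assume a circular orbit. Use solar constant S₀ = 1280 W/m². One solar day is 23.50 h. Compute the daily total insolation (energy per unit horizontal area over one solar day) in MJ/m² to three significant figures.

15.7 MJ/m²

cos H₀ = −tan(+56.3°) tan(-4.500°) = 0.1180, H₀ = 1.4525 rad.
Bracket: H₀ sin φ sin δ + cos φ cos δ sin H₀ = 1.4525×0.83195×-0.07846 + 0.55484×0.99692×0.99301 = -0.094812 + 0.549265 = 0.454453.
Q̄ = (S₀/π) × [bracket] = (1280/π) × 0.454453 = 185.16 W/m².
Daily total = Q̄ × 23.50 h × 3600 s/h = 185.16 × 23.50 × 3600 / 10⁶ = 15.66 MJ/m².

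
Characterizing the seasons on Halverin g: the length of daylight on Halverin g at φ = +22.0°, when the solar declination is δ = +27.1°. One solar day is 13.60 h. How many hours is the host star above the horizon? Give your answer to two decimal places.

7.70 h

cos H₀ = −tan φ · tan δ = −tan(+22.0°) × tan(+27.100°) = -0.2068, so H₀ = 1.7790 rad = 101.93°.
Daylight = 2H₀/(2π) × 13.60 h = (1.7790/π) × 13.60 = 7.70 h.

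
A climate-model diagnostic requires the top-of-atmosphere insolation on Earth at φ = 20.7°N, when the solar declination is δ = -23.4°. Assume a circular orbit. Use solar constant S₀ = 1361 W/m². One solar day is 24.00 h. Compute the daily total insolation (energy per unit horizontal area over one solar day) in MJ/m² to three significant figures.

24.3 MJ/m²

cos H₀ = −tan(+20.7°) tan(-23.400°) = 0.1635, H₀ = 1.4065 rad.
Bracket: H₀ sin φ sin δ + cos φ cos δ sin H₀ = 1.4065×0.35347×-0.39715 + 0.93544×0.91775×0.98654 = -0.197445 + 0.846945 = 0.649500.
Q̄ = (S₀/π) × [bracket] = (1361/π) × 0.649500 = 281.38 W/m².
Daily total = Q̄ × 24.00 h × 3600 s/h = 281.38 × 24.00 × 3600 / 10⁶ = 24.31 MJ/m².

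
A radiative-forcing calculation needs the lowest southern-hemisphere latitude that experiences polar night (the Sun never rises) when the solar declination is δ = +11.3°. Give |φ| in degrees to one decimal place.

Polar night requires cos H₀ = −tan φ tan δ ≥ 1, i.e. tan φ tan δ ≤ −1.
The boundary is |tan φ| · |tan δ| = 1, so |φ| = 90° − |δ| = 90° − 11.3° = 78.7° in the southern hemisphere.

|φ| = 78.7°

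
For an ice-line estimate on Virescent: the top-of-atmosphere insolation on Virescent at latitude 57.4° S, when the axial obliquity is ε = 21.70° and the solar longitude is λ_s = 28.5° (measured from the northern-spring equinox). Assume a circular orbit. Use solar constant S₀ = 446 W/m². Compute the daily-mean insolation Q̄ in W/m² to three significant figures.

Q̄ ≈ 45.1 W/m²

Solar declination: sin δ = sin ε · sin λ_s = sin 21.70° × sin 28.5° = 0.17643, so δ = +10.162°.
cos H₀ = −tan(-57.4°) tan(+10.162°) = 0.2803, H₀ = 1.2867 rad.
Bracket: H₀ sin φ sin δ + cos φ cos δ sin H₀ = 1.2867×-0.84245×0.17643 + 0.53877×0.98431×0.95992 = -0.191247 + 0.509062 = 0.317815.
Q̄ = (S₀/π) × [bracket] = (446/π) × 0.317815 = 45.12 W/m².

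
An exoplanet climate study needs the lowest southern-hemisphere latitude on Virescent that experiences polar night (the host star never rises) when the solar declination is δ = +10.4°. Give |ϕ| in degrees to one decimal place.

|ϕ| = 79.6°

Polar night requires cos h₀ = −tan ϕ tan δ ≥ 1, i.e. tan ϕ tan δ ≤ −1.
The boundary is |tan ϕ| · |tan δ| = 1, so |ϕ| = 90° − |δ| = 90° − 10.4° = 79.6° in the southern hemisphere.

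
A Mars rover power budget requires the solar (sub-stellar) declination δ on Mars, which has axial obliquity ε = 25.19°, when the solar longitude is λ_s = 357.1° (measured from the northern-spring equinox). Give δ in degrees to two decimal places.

sin δ = sin ε · sin λ_s = sin 25.19° × sin 357.1° = -0.021533.
δ = arcsin(-0.021533) = -1.23°.

δ = -1.23°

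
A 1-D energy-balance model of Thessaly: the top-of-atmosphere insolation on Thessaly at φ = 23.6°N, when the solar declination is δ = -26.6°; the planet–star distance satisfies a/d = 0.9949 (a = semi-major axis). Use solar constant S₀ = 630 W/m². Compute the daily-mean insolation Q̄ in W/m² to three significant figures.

Q̄ ≈ 111 W/m²

cos H₀ = −tan(+23.6°) tan(-26.600°) = 0.2188, H₀ = 1.3502 rad.
Bracket: H₀ sin φ sin δ + cos φ cos δ sin H₀ = 1.3502×0.40035×-0.44776 + 0.91636×0.89415×0.97577 = -0.242038 + 0.799510 = 0.557472.
Inverse-square distance factor (a/d)² = 0.9949² = 0.989826.
Q̄ = (S₀/π) × 0.989826 × [bracket] = (630/π) × 0.989826 × 0.557472 = 110.7 W/m².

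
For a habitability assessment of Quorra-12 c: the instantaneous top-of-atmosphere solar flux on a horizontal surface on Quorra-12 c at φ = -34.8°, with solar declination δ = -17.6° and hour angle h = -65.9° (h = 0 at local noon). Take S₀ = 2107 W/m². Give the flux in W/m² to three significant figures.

cos θ_z = sin φ sin δ + cos φ cos δ cos h = 0.172567 + 0.319605 = 0.492172.
Flux = S₀ · cos θ_z = 2107 × 0.492172 = 1037 W/m².

1.04e+03 W/m²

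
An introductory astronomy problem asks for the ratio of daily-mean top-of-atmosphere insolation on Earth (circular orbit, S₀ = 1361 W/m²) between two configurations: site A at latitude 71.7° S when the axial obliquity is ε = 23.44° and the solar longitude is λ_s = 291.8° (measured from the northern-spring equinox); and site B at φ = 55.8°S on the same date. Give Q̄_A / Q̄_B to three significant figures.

— Configuration A (φ=-71.7°):
Solar declination: sin δ = sin ε · sin λ_s = sin 23.44° × sin 291.8° = -0.36934, so δ = -21.675°.
cos H₀ = −tan(-71.7°) tan(-21.675°) = -1.2018 ≤ −1 ⇒ polar day, H₀ = π.
Bracket: H₀ sin φ sin δ + cos φ cos δ sin H₀ = 3.1416×-0.94943×-0.36934 + 0.31399×0.92929×0.00000 = 1.101641 + 0.000000 = 1.101641.
Q̄ = (S₀/π) × [bracket] = (1361/π) × 1.101641 = 477.25 W/m².
— Configuration B (φ=-55.8°):
cos H₀ = −tan(-55.8°) tan(-21.675°) = -0.5848, H₀ = 2.1955 rad.
Bracket: H₀ sin φ sin δ + cos φ cos δ sin H₀ = 2.1955×-0.82708×-0.36934 + 0.56208×0.92929×0.81116 = 0.670668 + 0.423698 = 1.094366.
Q̄ = (S₀/π) × [bracket] = (1361/π) × 1.094366 = 474.10 W/m².
Ratio Q̄_A / Q̄_B = 477.25 / 474.10 = 1.007.

Q̄_A / Q̄_B ≈ 1.01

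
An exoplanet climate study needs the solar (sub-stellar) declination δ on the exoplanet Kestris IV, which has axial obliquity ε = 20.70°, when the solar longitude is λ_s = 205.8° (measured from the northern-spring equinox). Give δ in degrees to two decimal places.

δ = -8.85°

sin δ = sin ε · sin λ_s = sin 20.70° × sin 205.8° = -0.153843.
δ = arcsin(-0.153843) = -8.85°.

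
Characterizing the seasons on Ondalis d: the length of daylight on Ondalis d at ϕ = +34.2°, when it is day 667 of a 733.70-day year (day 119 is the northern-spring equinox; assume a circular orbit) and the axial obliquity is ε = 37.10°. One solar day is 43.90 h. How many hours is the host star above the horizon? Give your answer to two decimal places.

Solar longitude: L_s = 360° × (667 − 119)/733.70 = 268.884°.
sin δ = sin 37.10° × sin 268.884° = -0.60309, so δ = -37.092°.
cos h₀ = −tan ϕ · tan δ = −tan(+34.2°) × tan(-37.092°) = 0.5138, so h₀ = 1.0312 rad = 59.08°.
Daylight = 2h₀/(2π) × 43.90 h = (1.0312/π) × 43.90 = 14.41 h.

14.41 h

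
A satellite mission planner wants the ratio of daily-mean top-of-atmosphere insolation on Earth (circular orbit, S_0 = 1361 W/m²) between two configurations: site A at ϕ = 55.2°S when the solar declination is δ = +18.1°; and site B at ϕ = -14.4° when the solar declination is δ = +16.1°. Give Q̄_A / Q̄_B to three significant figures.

Q̄_A / Q̄_B ≈ 0.246

— Configuration A (ϕ=-55.2°):
cos h₀ = −tan(-55.2°) tan(+18.100°) = 0.4703, h₀ = 1.0812 rad.
Bracket: h₀ sin ϕ sin δ + cos ϕ cos δ sin h₀ = 1.0812×-0.82115×0.31068 + 0.57071×0.95052×0.88252 = -0.275830 + 0.478742 = 0.202912.
Q̄ = (S_0/π) × [bracket] = (1361/π) × 0.202912 = 87.905 W/m².
— Configuration B (ϕ=-14.4°):
cos h₀ = −tan(-14.4°) tan(+16.100°) = 0.0741, h₀ = 1.4966 rad.
Bracket: h₀ sin ϕ sin δ + cos ϕ cos δ sin h₀ = 1.4966×-0.24869×0.27731 + 0.96858×0.96078×0.99725 = -0.103212 + 0.928033 = 0.824821.
Q̄ = (S_0/π) × [bracket] = (1361/π) × 0.824821 = 357.33 W/m².
Ratio Q̄_A / Q̄_B = 87.905 / 357.33 = 0.2460.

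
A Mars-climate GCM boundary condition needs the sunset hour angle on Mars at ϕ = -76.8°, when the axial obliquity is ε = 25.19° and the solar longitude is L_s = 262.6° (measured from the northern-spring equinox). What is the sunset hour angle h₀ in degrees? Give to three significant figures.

h₀ = 180°

Solar declination: sin δ = sin ε · sin L_s = sin 25.19° × sin 262.6° = -0.42208, so δ = -24.966°.
Sunrise equation: cos h₀ = −tan ϕ · tan δ = -1.9850 ≤ −1, so the Sun never sets (polar day) and h₀ = π.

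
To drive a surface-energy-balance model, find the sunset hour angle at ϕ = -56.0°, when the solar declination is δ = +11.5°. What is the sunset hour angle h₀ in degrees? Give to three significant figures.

cos h₀ = −tan ϕ · tan δ = −tan(-56.0°) × tan(+11.500°) = 0.3016, so h₀ = 1.2644 rad = 72.44°.

h₀ = 72.4°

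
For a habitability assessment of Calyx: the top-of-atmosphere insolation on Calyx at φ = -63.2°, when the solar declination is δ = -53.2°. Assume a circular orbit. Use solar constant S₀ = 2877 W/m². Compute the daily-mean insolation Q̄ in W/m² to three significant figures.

Q̄ ≈ 2.06e+03 W/m²

cos H₀ = −tan(-63.2°) tan(-53.200°) = -2.6463 ≤ −1 ⇒ polar day, H₀ = π.
Bracket: H₀ sin φ sin δ + cos φ cos δ sin H₀ = 3.1416×-0.89259×-0.80073 + 0.45088×0.59902×0.00000 = 2.245376 + 0.000000 = 2.245376.
Q̄ = (S₀/π) × [bracket] = (2877/π) × 2.245376 = 2056 W/m².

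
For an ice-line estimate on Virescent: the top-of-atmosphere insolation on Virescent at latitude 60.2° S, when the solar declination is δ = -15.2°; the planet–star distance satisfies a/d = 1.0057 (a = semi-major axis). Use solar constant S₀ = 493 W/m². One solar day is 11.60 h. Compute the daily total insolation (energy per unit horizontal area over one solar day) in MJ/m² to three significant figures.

cos H₀ = −tan(-60.2°) tan(-15.200°) = -0.4744, H₀ = 2.0651 rad.
Bracket: H₀ sin φ sin δ + cos φ cos δ sin H₀ = 2.0651×-0.86777×-0.26219 + 0.49697×0.96502×0.88031 = 0.469853 + 0.422184 = 0.892037.
Inverse-square distance factor (a/d)² = 1.0057² = 1.011432.
Q̄ = (S₀/π) × 1.011432 × [bracket] = (493/π) × 1.011432 × 0.892037 = 141.58 W/m².
Daily total = Q̄ × 11.60 h × 3600 s/h = 141.58 × 11.60 × 3600 / 10⁶ = 5.912 MJ/m².

5.91 MJ/m²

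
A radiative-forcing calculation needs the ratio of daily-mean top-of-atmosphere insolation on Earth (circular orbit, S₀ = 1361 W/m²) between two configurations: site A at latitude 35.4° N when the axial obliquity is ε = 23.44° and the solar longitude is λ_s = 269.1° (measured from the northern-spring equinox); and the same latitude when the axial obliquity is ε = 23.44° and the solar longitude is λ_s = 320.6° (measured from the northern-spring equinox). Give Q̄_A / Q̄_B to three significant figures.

— Configuration A (φ=+35.4°):
Solar declination: sin δ = sin ε · sin λ_s = sin 23.44° × sin 269.1° = -0.39774, so δ = -23.437°.
cos H₀ = −tan(+35.4°) tan(-23.437°) = 0.3081, H₀ = 1.2576 rad.
Bracket: H₀ sin φ sin δ + cos φ cos δ sin H₀ = 1.2576×0.57928×-0.39774 + 0.81513×0.91750×0.95136 = -0.289755 + 0.711505 = 0.421750.
Q̄ = (S₀/π) × [bracket] = (1361/π) × 0.421750 = 182.71 W/m².
— Configuration B (φ=+35.4°):
Solar declination: sin δ = sin ε · sin λ_s = sin 23.44° × sin 320.6° = -0.25249, so δ = -14.625°.
cos H₀ = −tan(+35.4°) tan(-14.625°) = 0.1854, H₀ = 1.3843 rad.
Bracket: H₀ sin φ sin δ + cos φ cos δ sin H₀ = 1.3843×0.57928×-0.25249 + 0.81513×0.96760×0.98266 = -0.202471 + 0.775043 = 0.572572.
Q̄ = (S₀/π) × [bracket] = (1361/π) × 0.572572 = 248.05 W/m².
Ratio Q̄_A / Q̄_B = 182.71 / 248.05 = 0.7366.

Q̄_A / Q̄_B ≈ 0.737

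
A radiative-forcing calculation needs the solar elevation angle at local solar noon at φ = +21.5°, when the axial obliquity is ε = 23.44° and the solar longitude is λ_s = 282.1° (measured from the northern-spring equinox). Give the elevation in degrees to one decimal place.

Solar declination: sin δ = sin ε · sin λ_s = sin 23.44° × sin 282.1° = -0.38895, so δ = -22.889°.
At local noon the hour angle is zero, so the zenith angle equals |φ − δ| = |+21.5° − (-22.889°)| = 44.389°.
Elevation = 90° − 44.389° = 45.6°.

45.6°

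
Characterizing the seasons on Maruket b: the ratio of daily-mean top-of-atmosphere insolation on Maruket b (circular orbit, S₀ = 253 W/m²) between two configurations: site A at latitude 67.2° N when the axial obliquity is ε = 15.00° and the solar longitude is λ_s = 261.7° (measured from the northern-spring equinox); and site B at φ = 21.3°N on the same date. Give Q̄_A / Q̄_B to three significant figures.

— Configuration A (φ=+67.2°):
Solar declination: sin δ = sin ε · sin λ_s = sin 15.00° × sin 261.7° = -0.25611, so δ = -14.839°.
cos H₀ = −tan(+67.2°) tan(-14.839°) = 0.6303, H₀ = 0.8889 rad.
Bracket: H₀ sin φ sin δ + cos φ cos δ sin H₀ = 0.8889×0.92186×-0.25611 + 0.38752×0.96665×0.77637 = -0.209867 + 0.290825 = 0.080958.
Q̄ = (S₀/π) × [bracket] = (253/π) × 0.080958 = 6.5197 W/m².
— Configuration B (φ=+21.3°):
cos H₀ = −tan(+21.3°) tan(-14.839°) = 0.1033, H₀ = 1.4673 rad.
Bracket: H₀ sin φ sin δ + cos φ cos δ sin H₀ = 1.4673×0.36325×-0.25611 + 0.93169×0.96665×0.99465 = -0.136506 + 0.895800 = 0.759294.
Q̄ = (S₀/π) × [bracket] = (253/π) × 0.759294 = 61.148 W/m².
Ratio Q̄_A / Q̄_B = 6.5197 / 61.148 = 0.1066.

Q̄_A / Q̄_B ≈ 0.107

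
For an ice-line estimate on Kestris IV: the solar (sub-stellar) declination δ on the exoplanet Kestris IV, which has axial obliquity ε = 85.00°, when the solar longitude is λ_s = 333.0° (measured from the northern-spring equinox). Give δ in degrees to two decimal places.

sin δ = sin ε · sin λ_s = sin 85.00° × sin 333.0° = -0.452263.
δ = arcsin(-0.452263) = -26.89°.

δ = -26.89°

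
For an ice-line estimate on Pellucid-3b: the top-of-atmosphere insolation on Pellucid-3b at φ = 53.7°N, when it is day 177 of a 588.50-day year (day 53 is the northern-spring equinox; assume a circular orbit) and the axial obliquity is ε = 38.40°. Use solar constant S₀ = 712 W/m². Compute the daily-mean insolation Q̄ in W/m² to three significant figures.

Solar longitude: λ_s = 360° × (177 − 53)/588.50 = 75.854°.
sin δ = sin 38.40° × sin 75.854° = 0.60231, so δ = +37.036°.
cos H₀ = −tan(+53.7°) tan(+37.036°) = -1.0272 ≤ −1 ⇒ polar day, H₀ = π.
Bracket: H₀ sin φ sin δ + cos φ cos δ sin H₀ = 3.1416×0.80593×0.60231 + 0.59201×0.79826×0.00000 = 1.524995 + 0.000000 = 1.524995.
Q̄ = (S₀/π) × [bracket] = (712/π) × 1.524995 = 345.6 W/m².

Q̄ ≈ 346 W/m²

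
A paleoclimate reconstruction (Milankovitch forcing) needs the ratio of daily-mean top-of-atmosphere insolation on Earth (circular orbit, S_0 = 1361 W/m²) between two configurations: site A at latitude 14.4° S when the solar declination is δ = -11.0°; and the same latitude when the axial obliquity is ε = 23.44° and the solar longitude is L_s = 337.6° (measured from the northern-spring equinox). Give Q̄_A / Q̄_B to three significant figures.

— Configuration A (ϕ=-14.4°):
cos h₀ = −tan(-14.4°) tan(-11.000°) = -0.0499, h₀ = 1.6207 rad.
Bracket: h₀ sin ϕ sin δ + cos ϕ cos δ sin h₀ = 1.6207×-0.24869×-0.19081 + 0.96858×0.98163×0.99875 = 0.076906 + 0.949599 = 1.026505.
Q̄ = (S_0/π) × [bracket] = (1361/π) × 1.026505 = 444.70 W/m².
— Configuration B (ϕ=-14.4°):
Solar declination: sin δ = sin ε · sin L_s = sin 23.44° × sin 337.6° = -0.15159, so δ = -8.719°.
cos h₀ = −tan(-14.4°) tan(-8.719°) = -0.0394, h₀ = 1.6102 rad.
Bracket: h₀ sin ϕ sin δ + cos ϕ cos δ sin h₀ = 1.6102×-0.24869×-0.15159 + 0.96858×0.98844×0.99922 = 0.060703 + 0.956636 = 1.017339.
Q̄ = (S_0/π) × [bracket] = (1361/π) × 1.017339 = 440.73 W/m².
Ratio Q̄_A / Q̄_B = 444.70 / 440.73 = 1.009.

Q̄_A / Q̄_B ≈ 1.01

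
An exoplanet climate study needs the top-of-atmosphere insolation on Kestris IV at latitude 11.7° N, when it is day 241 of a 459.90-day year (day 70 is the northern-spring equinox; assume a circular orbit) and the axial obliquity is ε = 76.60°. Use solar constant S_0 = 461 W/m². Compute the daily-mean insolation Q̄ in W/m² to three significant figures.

Q̄ ≈ 137 W/m²

Solar longitude: L_s = 360° × (241 − 70)/459.90 = 133.855°.
sin δ = sin 76.60° × sin 133.855° = 0.70146, so δ = +44.544°.
cos h₀ = −tan(+11.7°) tan(+44.544°) = -0.2038, h₀ = 1.7761 rad.
Bracket: h₀ sin ϕ sin δ + cos ϕ cos δ sin h₀ = 1.7761×0.20279×0.70146 + 0.97922×0.71271×0.97901 = 0.252649 + 0.683251 = 0.935900.
Q̄ = (S_0/π) × [bracket] = (461/π) × 0.935900 = 137.3 W/m².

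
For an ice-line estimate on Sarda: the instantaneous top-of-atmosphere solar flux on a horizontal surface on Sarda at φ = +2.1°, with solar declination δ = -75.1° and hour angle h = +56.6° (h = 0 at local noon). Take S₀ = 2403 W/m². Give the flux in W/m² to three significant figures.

cos θ_z = sin φ sin δ + cos φ cos δ cos h = -0.035412 + 0.141452 = 0.106040.
Flux = S₀ · cos θ_z = 2403 × 0.106040 = 254.8 W/m².

255 W/m²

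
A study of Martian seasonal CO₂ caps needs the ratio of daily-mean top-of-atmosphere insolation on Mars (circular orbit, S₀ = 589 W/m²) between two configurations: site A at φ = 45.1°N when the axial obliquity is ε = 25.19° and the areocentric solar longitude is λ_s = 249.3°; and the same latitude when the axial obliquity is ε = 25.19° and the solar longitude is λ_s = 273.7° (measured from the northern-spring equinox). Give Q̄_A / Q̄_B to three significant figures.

— Configuration A (φ=+45.1°):
sin δ = sin 25.19° × sin 249.3° = -0.39814, so δ = -23.462°.
cos H₀ = −tan(+45.1°) tan(-23.462°) = 0.4355, H₀ = 1.1202 rad.
Bracket: H₀ sin φ sin δ + cos φ cos δ sin H₀ = 1.1202×0.70834×-0.39814 + 0.70587×0.91732×0.90017 = -0.315917 + 0.582868 = 0.266951.
Q̄ = (S₀/π) × [bracket] = (589/π) × 0.266951 = 50.049 W/m².
— Configuration B (φ=+45.1°):
Solar declination: sin δ = sin ε · sin λ_s = sin 25.19° × sin 273.7° = -0.42473, so δ = -25.134°.
cos H₀ = −tan(+45.1°) tan(-25.134°) = 0.4708, H₀ = 1.0806 rad.
Bracket: H₀ sin φ sin δ + cos φ cos δ sin H₀ = 1.0806×0.70834×-0.42473 + 0.70587×0.90532×0.88224 = -0.325102 + 0.563785 = 0.238683.
Q̄ = (S₀/π) × [bracket] = (589/π) × 0.238683 = 44.749 W/m².
Ratio Q̄_A / Q̄_B = 50.049 / 44.749 = 1.118.

Q̄_A / Q̄_B ≈ 1.12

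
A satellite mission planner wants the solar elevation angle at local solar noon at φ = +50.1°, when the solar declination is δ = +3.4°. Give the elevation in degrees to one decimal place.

43.3°

At local noon the hour angle is zero, so the zenith angle equals |φ − δ| = |+50.1° − (+3.400°)| = 46.700°.
Elevation = 90° − 46.700° = 43.3°.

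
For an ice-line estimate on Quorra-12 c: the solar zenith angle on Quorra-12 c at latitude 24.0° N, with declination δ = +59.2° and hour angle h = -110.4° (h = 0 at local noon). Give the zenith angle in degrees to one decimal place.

θ_z = 79.3°

cos θ_z = sin ϕ sin δ + cos ϕ cos δ cos h = 0.349370 + -0.163053 = 0.186317.
θ_z = arccos(0.186317) = 79.3°.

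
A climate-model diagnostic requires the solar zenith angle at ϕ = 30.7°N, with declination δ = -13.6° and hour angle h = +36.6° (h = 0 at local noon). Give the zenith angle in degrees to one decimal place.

θ_z = 56.6°

cos θ_z = sin ϕ sin δ + cos ϕ cos δ cos h = -0.120050 + 0.670949 = 0.550899.
θ_z = arccos(0.550899) = 56.6°.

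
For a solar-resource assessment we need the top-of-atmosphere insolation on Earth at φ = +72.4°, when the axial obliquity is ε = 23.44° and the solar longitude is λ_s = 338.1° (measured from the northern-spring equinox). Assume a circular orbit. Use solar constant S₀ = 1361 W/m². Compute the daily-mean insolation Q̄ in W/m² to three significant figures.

Solar declination: sin δ = sin ε · sin λ_s = sin 23.44° × sin 338.1° = -0.14837, so δ = -8.532°.
cos H₀ = −tan(+72.4°) tan(-8.532°) = 0.4730, H₀ = 1.0782 rad.
Bracket: H₀ sin φ sin δ + cos φ cos δ sin H₀ = 1.0782×0.95319×-0.14837 + 0.30237×0.98893×0.88109 = -0.152484 + 0.263466 = 0.110982.
Q̄ = (S₀/π) × [bracket] = (1361/π) × 0.110982 = 48.08 W/m².

Q̄ ≈ 48.1 W/m²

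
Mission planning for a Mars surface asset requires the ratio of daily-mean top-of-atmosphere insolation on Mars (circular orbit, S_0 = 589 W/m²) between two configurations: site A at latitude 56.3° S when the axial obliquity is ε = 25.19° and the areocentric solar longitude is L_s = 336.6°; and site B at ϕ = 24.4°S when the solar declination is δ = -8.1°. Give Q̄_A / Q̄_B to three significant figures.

Q̄_A / Q̄_B ≈ 0.790

— Configuration A (ϕ=-56.3°):
sin δ = sin 25.19° × sin 336.6° = -0.16903, so δ = -9.732°.
cos h₀ = −tan(-56.3°) tan(-9.732°) = -0.2572, h₀ = 1.8309 rad.
Bracket: h₀ sin ϕ sin δ + cos ϕ cos δ sin h₀ = 1.8309×-0.83195×-0.16903 + 0.55484×0.98561×0.96637 = 0.257469 + 0.528465 = 0.785934.
Q̄ = (S_0/π) × [bracket] = (589/π) × 0.785934 = 147.35 W/m².
— Configuration B (ϕ=-24.4°):
cos h₀ = −tan(-24.4°) tan(-8.100°) = -0.0646, h₀ = 1.6354 rad.
Bracket: h₀ sin ϕ sin δ + cos ϕ cos δ sin h₀ = 1.6354×-0.41310×-0.14090 + 0.91068×0.99002×0.99791 = 0.095190 + 0.899707 = 0.994897.
Q̄ = (S_0/π) × [bracket] = (589/π) × 0.994897 = 186.53 W/m².
Ratio Q̄_A / Q̄_B = 147.35 / 186.53 = 0.7900.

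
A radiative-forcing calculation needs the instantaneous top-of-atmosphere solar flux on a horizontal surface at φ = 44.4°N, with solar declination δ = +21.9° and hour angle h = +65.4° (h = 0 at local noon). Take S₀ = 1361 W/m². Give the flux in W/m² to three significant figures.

cos θ_z = sin φ sin δ + cos φ cos δ cos h = 0.260966 + 0.275958 = 0.536924.
Flux = S₀ · cos θ_z = 1361 × 0.536924 = 730.8 W/m².

731 W/m²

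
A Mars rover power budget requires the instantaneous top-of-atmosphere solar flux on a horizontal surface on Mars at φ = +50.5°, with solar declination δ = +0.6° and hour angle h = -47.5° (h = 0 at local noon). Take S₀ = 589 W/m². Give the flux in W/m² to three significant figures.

258 W/m²

cos θ_z = sin φ sin δ + cos φ cos δ cos h = 0.008080 + 0.429705 = 0.437785.
Flux = S₀ · cos θ_z = 589 × 0.437785 = 257.9 W/m².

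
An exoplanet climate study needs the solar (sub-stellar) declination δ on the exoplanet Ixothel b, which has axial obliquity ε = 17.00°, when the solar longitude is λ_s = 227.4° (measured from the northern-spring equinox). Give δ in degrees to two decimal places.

sin δ = sin ε · sin λ_s = sin 17.00° × sin 227.4° = -0.215214.
δ = arcsin(-0.215214) = -12.43°.

δ = -12.43°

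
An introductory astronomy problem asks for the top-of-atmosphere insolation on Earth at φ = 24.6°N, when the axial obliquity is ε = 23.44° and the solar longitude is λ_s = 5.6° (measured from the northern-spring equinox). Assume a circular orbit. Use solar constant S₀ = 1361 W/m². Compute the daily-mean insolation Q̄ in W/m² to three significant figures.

Q̄ ≈ 405 W/m²

Solar declination: sin δ = sin ε · sin λ_s = sin 23.44° × sin 5.6° = 0.03882, so δ = +2.225°.
cos H₀ = −tan(+24.6°) tan(+2.225°) = -0.0178, H₀ = 1.5886 rad.
Bracket: H₀ sin φ sin δ + cos φ cos δ sin H₀ = 1.5886×0.41628×0.03882 + 0.90924×0.99925×0.99984 = 0.025672 + 0.908413 = 0.934085.
Q̄ = (S₀/π) × [bracket] = (1361/π) × 0.934085 = 404.7 W/m².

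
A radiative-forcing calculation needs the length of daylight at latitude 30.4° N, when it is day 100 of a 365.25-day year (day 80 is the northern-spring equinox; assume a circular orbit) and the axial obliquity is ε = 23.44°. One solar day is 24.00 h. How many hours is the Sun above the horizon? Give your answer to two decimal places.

12.61 h

Solar longitude: L_s = 360° × (100 − 80)/365.25 = 19.713°.
sin δ = sin 23.44° × sin 19.713° = 0.13417, so δ = +7.711°.
cos h₀ = −tan ϕ · tan δ = −tan(+30.4°) × tan(+7.711°) = -0.0794, so h₀ = 1.6503 rad = 94.56°.
Daylight = 2h₀/(2π) × 24.00 h = (1.6503/π) × 24.00 = 12.61 h.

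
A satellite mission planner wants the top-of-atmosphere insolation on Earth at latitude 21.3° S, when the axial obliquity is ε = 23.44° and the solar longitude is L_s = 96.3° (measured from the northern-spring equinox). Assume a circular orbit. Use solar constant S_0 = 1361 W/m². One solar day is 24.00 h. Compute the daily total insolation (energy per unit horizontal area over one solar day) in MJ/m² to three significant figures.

Solar declination: sin δ = sin ε · sin L_s = sin 23.44° × sin 96.3° = 0.39539, so δ = +23.290°.
cos h₀ = −tan(-21.3°) tan(+23.290°) = 0.1678, h₀ = 1.4022 rad.
Bracket: h₀ sin ϕ sin δ + cos ϕ cos δ sin h₀ = 1.4022×-0.36325×0.39539 + 0.93169×0.91851×0.98582 = -0.201392 + 0.843632 = 0.642240.
Q̄ = (S_0/π) × [bracket] = (1361/π) × 0.642240 = 278.23 W/m².
Daily total = Q̄ × 24.00 h × 3600 s/h = 278.23 × 24.00 × 3600 / 10⁶ = 24.04 MJ/m².

24.0 MJ/m²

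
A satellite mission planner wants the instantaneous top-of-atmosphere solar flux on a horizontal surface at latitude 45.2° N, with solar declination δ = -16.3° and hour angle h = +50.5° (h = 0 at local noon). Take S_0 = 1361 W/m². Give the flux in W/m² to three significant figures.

314 W/m²

cos θ_z = sin ϕ sin δ + cos ϕ cos δ cos h = -0.199153 + 0.430187 = 0.231034.
Flux = S_0 · cos θ_z = 1361 × 0.231034 = 314.4 W/m².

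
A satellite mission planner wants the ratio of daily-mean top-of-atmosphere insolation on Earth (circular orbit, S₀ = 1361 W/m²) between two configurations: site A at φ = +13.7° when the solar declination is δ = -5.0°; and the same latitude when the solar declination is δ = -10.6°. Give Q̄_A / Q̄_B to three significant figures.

— Configuration A (φ=+13.7°):
cos H₀ = −tan(+13.7°) tan(-5.000°) = 0.0213, H₀ = 1.5495 rad.
Bracket: H₀ sin φ sin δ + cos φ cos δ sin H₀ = 1.5495×0.23684×-0.08716 + 0.97155×0.99619×0.99977 = -0.031986 + 0.967626 = 0.935640.
Q̄ = (S₀/π) × [bracket] = (1361/π) × 0.935640 = 405.34 W/m².
— Configuration B (φ=+13.7°):
cos H₀ = −tan(+13.7°) tan(-10.600°) = 0.0456, H₀ = 1.5252 rad.
Bracket: H₀ sin φ sin δ + cos φ cos δ sin H₀ = 1.5252×0.23684×-0.18395 + 0.97155×0.98294×0.99896 = -0.066448 + 0.953982 = 0.887534.
Q̄ = (S₀/π) × [bracket] = (1361/π) × 0.887534 = 384.50 W/m².
Ratio Q̄_A / Q̄_B = 405.34 / 384.50 = 1.054.

Q̄_A / Q̄_B ≈ 1.05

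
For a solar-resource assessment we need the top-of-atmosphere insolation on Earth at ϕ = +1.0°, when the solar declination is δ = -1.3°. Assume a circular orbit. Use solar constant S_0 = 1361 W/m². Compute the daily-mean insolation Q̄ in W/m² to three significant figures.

cos h₀ = −tan(+1.0°) tan(-1.300°) = 0.0004, h₀ = 1.5704 rad.
Bracket: h₀ sin ϕ sin δ + cos ϕ cos δ sin h₀ = 1.5704×0.01745×-0.02269 + 0.99985×0.99974×1.00000 = -0.000622 + 0.999590 = 0.998968.
Q̄ = (S_0/π) × [bracket] = (1361/π) × 0.998968 = 432.8 W/m².

Q̄ ≈ 433 W/m²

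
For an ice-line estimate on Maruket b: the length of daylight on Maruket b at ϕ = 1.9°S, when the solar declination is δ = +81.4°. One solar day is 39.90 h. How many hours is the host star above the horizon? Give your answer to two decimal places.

cos h₀ = −tan ϕ · tan δ = −tan(-1.9°) × tan(+81.400°) = 0.2193, so h₀ = 1.3496 rad = 77.33°.
Daylight = 2h₀/(2π) × 39.90 h = (1.3496/π) × 39.90 = 17.14 h.

17.14 h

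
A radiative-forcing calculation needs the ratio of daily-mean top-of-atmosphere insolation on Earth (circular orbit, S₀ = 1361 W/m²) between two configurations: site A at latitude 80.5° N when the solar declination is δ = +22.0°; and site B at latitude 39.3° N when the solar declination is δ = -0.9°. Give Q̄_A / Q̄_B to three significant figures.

— Configuration A (φ=+80.5°):
cos H₀ = −tan(+80.5°) tan(+22.000°) = -2.4144 ≤ −1 ⇒ polar day, H₀ = π.
Bracket: H₀ sin φ sin δ + cos φ cos δ sin H₀ = 3.1416×0.98629×0.37461 + 0.16505×0.92718×0.00000 = 1.160740 + 0.000000 = 1.160740.
Q̄ = (S₀/π) × [bracket] = (1361/π) × 1.160740 = 502.86 W/m².
— Configuration B (φ=+39.3°):
cos H₀ = −tan(+39.3°) tan(-0.900°) = 0.0129, H₀ = 1.5579 rad.
Bracket: H₀ sin φ sin δ + cos φ cos δ sin H₀ = 1.5579×0.63338×-0.01571 + 0.77384×0.99988×0.99992 = -0.015502 + 0.773685 = 0.758183.
Q̄ = (S₀/π) × [bracket] = (1361/π) × 0.758183 = 328.46 W/m².
Ratio Q̄_A / Q̄_B = 502.86 / 328.46 = 1.531.

Q̄_A / Q̄_B ≈ 1.53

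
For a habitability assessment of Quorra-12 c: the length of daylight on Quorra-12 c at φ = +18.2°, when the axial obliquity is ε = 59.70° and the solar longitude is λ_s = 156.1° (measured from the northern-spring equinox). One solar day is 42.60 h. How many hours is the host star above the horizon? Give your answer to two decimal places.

22.97 h

Solar declination: sin δ = sin ε · sin λ_s = sin 59.70° × sin 156.1° = 0.34980, so δ = +20.475°.
cos H₀ = −tan φ · tan δ = −tan(+18.2°) × tan(+20.475°) = -0.1228, so H₀ = 1.6939 rad = 97.05°.
Daylight = 2H₀/(2π) × 42.60 h = (1.6939/π) × 42.60 = 22.97 h.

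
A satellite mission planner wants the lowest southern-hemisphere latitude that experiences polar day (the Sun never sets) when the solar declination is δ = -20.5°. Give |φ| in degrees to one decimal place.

Polar day requires cos H₀ = −tan φ tan δ ≤ −1, i.e. tan φ tan δ ≥ 1.
The boundary is |tan φ| · |tan δ| = 1, so |φ| = 90° − |δ| = 90° − 20.5° = 69.5° in the southern hemisphere.

|φ| = 69.5°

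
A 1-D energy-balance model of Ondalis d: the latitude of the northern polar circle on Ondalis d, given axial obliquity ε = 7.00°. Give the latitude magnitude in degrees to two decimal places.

83.00°

The polar circle is the lowest latitude that experiences at least one full rotation of continuous daylight at the northern-summer solstice; it lies at |ϕ| = 90° − ε = 90° − 7.00° = 83.00°.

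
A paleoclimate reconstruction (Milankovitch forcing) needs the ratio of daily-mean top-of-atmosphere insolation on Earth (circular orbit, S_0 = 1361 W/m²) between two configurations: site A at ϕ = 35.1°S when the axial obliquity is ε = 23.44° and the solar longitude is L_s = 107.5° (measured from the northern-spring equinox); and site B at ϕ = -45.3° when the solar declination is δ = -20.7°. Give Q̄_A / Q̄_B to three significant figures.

Q̄_A / Q̄_B ≈ 0.405

— Configuration A (ϕ=-35.1°):
Solar declination: sin δ = sin ε · sin L_s = sin 23.44° × sin 107.5° = 0.37938, so δ = +22.295°.
cos h₀ = −tan(-35.1°) tan(+22.295°) = 0.2882, h₀ = 1.2785 rad.
Bracket: h₀ sin ϕ sin δ + cos ϕ cos δ sin h₀ = 1.2785×-0.57501×0.37938 + 0.81815×0.92524×0.95758 = -0.278901 + 0.724874 = 0.445973.
Q̄ = (S_0/π) × [bracket] = (1361/π) × 0.445973 = 193.20 W/m².
— Configuration B (ϕ=-45.3°):
cos h₀ = −tan(-45.3°) tan(-20.700°) = -0.3818, h₀ = 1.9626 rad.
Bracket: h₀ sin ϕ sin δ + cos ϕ cos δ sin h₀ = 1.9626×-0.71080×-0.35347 + 0.70339×0.93544×0.92423 = 0.493096 + 0.608124 = 1.101220.
Q̄ = (S_0/π) × [bracket] = (1361/π) × 1.101220 = 477.07 W/m².
Ratio Q̄_A / Q̄_B = 193.20 / 477.07 = 0.4050.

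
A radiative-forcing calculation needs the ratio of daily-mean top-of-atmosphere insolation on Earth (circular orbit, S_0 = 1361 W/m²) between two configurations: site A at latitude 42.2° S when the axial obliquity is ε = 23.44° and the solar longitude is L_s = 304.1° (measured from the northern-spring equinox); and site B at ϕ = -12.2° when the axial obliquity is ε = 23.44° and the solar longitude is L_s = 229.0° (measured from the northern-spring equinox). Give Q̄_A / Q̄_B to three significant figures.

Q̄_A / Q̄_B ≈ 1.05

— Configuration A (ϕ=-42.2°):
Solar declination: sin δ = sin ε · sin L_s = sin 23.44° × sin 304.1° = -0.32939, so δ = -19.232°.
cos h₀ = −tan(-42.2°) tan(-19.232°) = -0.3163, h₀ = 1.8927 rad.
Bracket: h₀ sin ϕ sin δ + cos ϕ cos δ sin h₀ = 1.8927×-0.67172×-0.32939 + 0.74080×0.94419×0.94865 = 0.418775 + 0.663539 = 1.082314.
Q̄ = (S_0/π) × [bracket] = (1361/π) × 1.082314 = 468.88 W/m².
— Configuration B (ϕ=-12.2°):
Solar declination: sin δ = sin ε · sin L_s = sin 23.44° × sin 229.0° = -0.30021, so δ = -17.471°.
cos h₀ = −tan(-12.2°) tan(-17.471°) = -0.0680, h₀ = 1.6389 rad.
Bracket: h₀ sin ϕ sin δ + cos ϕ cos δ sin h₀ = 1.6389×-0.21132×-0.30021 + 0.97742×0.95387×0.99768 = 0.103972 + 0.930169 = 1.034141.
Q̄ = (S_0/π) × [bracket] = (1361/π) × 1.034141 = 448.01 W/m².
Ratio Q̄_A / Q̄_B = 468.88 / 448.01 = 1.047.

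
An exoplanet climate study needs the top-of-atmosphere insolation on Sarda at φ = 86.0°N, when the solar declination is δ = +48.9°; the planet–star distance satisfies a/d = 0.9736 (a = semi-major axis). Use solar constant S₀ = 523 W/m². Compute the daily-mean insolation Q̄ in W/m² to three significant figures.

cos H₀ = −tan(+86.0°) tan(+48.900°) = -16.3932 ≤ −1 ⇒ polar day, H₀ = π.
Bracket: H₀ sin φ sin δ + cos φ cos δ sin H₀ = 3.1416×0.99756×0.75356 + 0.06976×0.65738×0.00000 = 2.361608 + 0.000000 = 2.361608.
Inverse-square distance factor (a/d)² = 0.9736² = 0.947897.
Q̄ = (S₀/π) × 0.947897 × [bracket] = (523/π) × 0.947897 × 2.361608 = 372.7 W/m².

Q̄ ≈ 373 W/m²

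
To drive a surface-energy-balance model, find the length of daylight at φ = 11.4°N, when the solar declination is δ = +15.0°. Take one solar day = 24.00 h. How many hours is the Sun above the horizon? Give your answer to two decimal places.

12.41 h

cos H₀ = −tan φ · tan δ = −tan(+11.4°) × tan(+15.000°) = -0.0540, so H₀ = 1.6249 rad = 93.10°.
Daylight = 2H₀/(2π) × 24.00 h = (1.6249/π) × 24.00 = 12.41 h.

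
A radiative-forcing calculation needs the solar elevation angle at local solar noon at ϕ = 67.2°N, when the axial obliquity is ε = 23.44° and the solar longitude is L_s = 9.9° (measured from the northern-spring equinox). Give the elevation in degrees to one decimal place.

26.7°

Solar declination: sin δ = sin ε · sin L_s = sin 23.44° × sin 9.9° = 0.06839, so δ = +3.922°.
At local noon the hour angle is zero, so the zenith angle equals |ϕ − δ| = |+67.2° − (+3.922°)| = 63.278°.
Elevation = 90° − 63.278° = 26.7°.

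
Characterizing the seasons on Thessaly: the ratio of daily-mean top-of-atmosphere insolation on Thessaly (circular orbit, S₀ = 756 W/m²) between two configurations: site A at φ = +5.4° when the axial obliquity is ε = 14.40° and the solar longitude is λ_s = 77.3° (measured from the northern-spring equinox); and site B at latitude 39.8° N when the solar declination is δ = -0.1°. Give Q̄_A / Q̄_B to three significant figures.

— Configuration A (φ=+5.4°):
Solar declination: sin δ = sin ε · sin λ_s = sin 14.40° × sin 77.3° = 0.24261, so δ = +14.040°.
cos H₀ = −tan(+5.4°) tan(+14.040°) = -0.0236, H₀ = 1.5944 rad.
Bracket: H₀ sin φ sin δ + cos φ cos δ sin H₀ = 1.5944×0.09411×0.24261 + 0.99556×0.97013×0.99972 = 0.036403 + 0.965552 = 1.001955.
Q̄ = (S₀/π) × [bracket] = (756/π) × 1.001955 = 241.11 W/m².
— Configuration B (φ=+39.8°):
cos H₀ = −tan(+39.8°) tan(-0.100°) = 0.0015, H₀ = 1.5693 rad.
Bracket: H₀ sin φ sin δ + cos φ cos δ sin H₀ = 1.5693×0.64011×-0.00175 + 0.76828×1.00000×1.00000 = -0.001758 + 0.768280 = 0.766522.
Q̄ = (S₀/π) × [bracket] = (756/π) × 0.766522 = 184.46 W/m².
Ratio Q̄_A / Q̄_B = 241.11 / 184.46 = 1.307.

Q̄_A / Q̄_B ≈ 1.31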